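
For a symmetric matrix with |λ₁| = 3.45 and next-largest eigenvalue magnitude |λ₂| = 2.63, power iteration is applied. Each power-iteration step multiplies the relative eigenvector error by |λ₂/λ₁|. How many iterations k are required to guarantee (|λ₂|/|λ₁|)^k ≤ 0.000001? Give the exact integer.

|λ₂/λ₁| = 2.63/3.45 = 0.76232
Need k ≥ ln(0.000001) / ln(0.76232) = -13.8155 / -0.2714 ≈ 50.906
Smallest integer k satisfying the bound: 51

51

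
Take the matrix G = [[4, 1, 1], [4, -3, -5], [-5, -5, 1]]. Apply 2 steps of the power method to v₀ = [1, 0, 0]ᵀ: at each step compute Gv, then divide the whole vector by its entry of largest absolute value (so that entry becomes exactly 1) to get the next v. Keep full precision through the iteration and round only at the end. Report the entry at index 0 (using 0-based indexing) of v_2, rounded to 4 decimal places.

-0.3333

Gv0 = (4.00000, 4.00000, -5.00000); divide by -5.00000 → v1 = (-0.80000, -0.80000, 1.00000)
Gv1 = (-3.00000, -5.80000, 9.00000); divide by 9.00000 → v2 = (-0.33333, -0.64444, 1.00000)
Requested entry of v2: 15/-45 = -0.3333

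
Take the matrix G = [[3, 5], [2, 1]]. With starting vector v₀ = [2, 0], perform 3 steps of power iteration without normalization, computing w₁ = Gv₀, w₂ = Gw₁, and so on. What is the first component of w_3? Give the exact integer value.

194

w1 = Gv₀ = (3·2 + 5·0; 2·2 + 1·0) = (6, 4)
w2 = Gw1 = (3·6 + 5·4; 2·6 + 1·4) = (38, 16)
w3 = Gw2 = (194, 92)
The requested component of w3 is 194.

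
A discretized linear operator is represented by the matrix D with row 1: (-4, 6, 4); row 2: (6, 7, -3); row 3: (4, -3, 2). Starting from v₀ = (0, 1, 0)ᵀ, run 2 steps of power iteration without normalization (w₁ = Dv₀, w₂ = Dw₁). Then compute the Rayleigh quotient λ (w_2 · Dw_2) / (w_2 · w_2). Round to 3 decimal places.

w1 = Dv₀ = (6, 7, -3)
w2 = Dw1 = (6, 94, -3)
Dw2 = (528, 703, -264)
w2·Dw2 = 6·528 + 94·703 + (-3)·(-264) = 70042; w2·w2 = 6·6 + 94·94 + (-3)·(-3) = 8881
λ ≈ 70042/8881 = 7.887

7.887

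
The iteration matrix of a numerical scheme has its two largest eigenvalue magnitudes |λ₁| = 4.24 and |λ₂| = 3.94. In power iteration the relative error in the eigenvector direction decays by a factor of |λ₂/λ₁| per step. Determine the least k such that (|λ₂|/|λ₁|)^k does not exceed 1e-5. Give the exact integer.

|λ₂/λ₁| = 3.94/4.24 = 0.92925
Need k ≥ ln(1e-5) / ln(0.92925) = -11.5129 / -0.0734 ≈ 156.889
Smallest integer k satisfying the bound: 157

157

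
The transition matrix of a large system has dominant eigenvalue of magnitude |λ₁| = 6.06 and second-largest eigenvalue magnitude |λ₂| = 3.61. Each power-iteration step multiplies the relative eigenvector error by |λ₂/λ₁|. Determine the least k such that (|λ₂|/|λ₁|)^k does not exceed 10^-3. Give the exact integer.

|λ₂/λ₁| = 3.61/6.06 = 0.59571
Need k ≥ ln(10^-3) / ln(0.59571) = -6.9078 / -0.5180 ≈ 13.335
Smallest integer k satisfying the bound: 14

14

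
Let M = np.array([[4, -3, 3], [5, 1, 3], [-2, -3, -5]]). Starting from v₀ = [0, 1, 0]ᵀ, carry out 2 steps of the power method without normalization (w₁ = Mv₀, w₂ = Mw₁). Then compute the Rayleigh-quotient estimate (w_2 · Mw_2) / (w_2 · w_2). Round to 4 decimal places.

1.3191

w1 = Mv₀ = (4·0 + (-3)·1 + 3·0; 5·0 + 1·1 + 3·0; (-2)·0 + (-3)·1 + (-5)·0) = (-3, 1, -3)
w2 = Mw1 = (4·(-3) + (-3)·1 + 3·(-3); 5·(-3) + 1·1 + 3·(-3); (-2)·(-3) + (-3)·1 + (-5)·(-3)) = (-24, -23, 18)
Mw2 = (27, -89, 27)
w2·Mw2 = (-24)·27 + (-23)·(-89) + 18·27 = 1885; w2·w2 = (-24)·(-24) + (-23)·(-23) + 18·18 = 1429
λ ≈ 1885/1429 = 1.3191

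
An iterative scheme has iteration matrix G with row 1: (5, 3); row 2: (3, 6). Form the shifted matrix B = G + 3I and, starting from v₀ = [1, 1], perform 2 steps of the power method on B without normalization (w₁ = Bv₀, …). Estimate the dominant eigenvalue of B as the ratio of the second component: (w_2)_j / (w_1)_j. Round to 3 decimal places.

B = G + 3I has rows (8, 3); (3, 9)
w1 = Bv₀ = (11, 12)
w2 = Bw1 = (124, 141)
Ratio: 141/12 = 11.750

11.750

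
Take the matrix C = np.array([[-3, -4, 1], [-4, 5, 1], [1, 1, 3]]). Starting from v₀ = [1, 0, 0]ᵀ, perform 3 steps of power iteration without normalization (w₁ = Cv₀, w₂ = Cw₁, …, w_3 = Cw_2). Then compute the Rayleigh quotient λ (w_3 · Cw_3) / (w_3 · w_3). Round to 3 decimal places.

λ ≈ 1.243

w1 = Cv₀ = ((-3)·1 + (-4)·0 + 1·0; (-4)·1 + 5·0 + 1·0; 1·1 + 1·0 + 3·0) = (-3, -4, 1)
w2 = Cw1 = ((-3)·(-3) + (-4)·(-4) + 1·1; (-4)·(-3) + 5·(-4) + 1·1; 1·(-3) + 1·(-4) + 3·1) = (26, -7, -4)
w3 = Cw2 = (-54, -143, 7)
Cw3 = (741, -492, -176)
w3·Cw3 = (-54)·741 + (-143)·(-492) + 7·(-176) = 29110; w3·w3 = (-54)·(-54) + (-143)·(-143) + 7·7 = 23414
λ ≈ 29110/23414 = 1.243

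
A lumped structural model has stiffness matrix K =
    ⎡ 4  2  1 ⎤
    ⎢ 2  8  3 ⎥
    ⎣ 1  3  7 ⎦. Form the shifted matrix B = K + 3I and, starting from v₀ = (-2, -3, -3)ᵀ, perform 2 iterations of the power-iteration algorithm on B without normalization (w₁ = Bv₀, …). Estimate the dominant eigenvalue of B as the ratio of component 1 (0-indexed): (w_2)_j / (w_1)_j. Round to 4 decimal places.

B = K + 3I has rows (7, 2, 1); (2, 11, 3); (1, 3, 10)
w1 = Bv₀ = (-23, -46, -41)
w2 = Bw1 = (-294, -675, -571)
Ratio: -675/-46 = 14.6739

μ ≈ 14.6739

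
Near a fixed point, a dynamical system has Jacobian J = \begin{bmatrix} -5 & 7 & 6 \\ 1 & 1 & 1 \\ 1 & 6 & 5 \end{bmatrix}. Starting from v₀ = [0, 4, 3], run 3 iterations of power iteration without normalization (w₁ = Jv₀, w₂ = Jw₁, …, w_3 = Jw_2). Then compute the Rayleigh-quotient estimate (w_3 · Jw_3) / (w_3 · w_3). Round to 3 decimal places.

w1 = Jv₀ = ((-5)·0 + 7·4 + 6·3; 1·0 + 1·4 + 1·3; 1·0 + 6·4 + 5·3) = (46, 7, 39)
w2 = Jw1 = ((-5)·46 + 7·7 + 6·39; 1·46 + 1·7 + 1·39; 1·46 + 6·7 + 5·39) = (53, 92, 283)
w3 = Jw2 = (2077, 428, 2020)
Jw3 = (4731, 4525, 14745)
w3·Jw3 = 2077·4731 + 428·4525 + 2020·14745 = 41547887; w3·w3 = 2077·2077 + 428·428 + 2020·2020 = 8577513
λ ≈ 41547887/8577513 = 4.844

4.844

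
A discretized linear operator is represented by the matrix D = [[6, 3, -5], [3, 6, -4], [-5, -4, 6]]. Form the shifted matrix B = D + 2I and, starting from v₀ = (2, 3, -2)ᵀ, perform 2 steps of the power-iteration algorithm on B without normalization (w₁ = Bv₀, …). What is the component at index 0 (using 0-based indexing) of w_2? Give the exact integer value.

584

B = D + 2I has rows (8, 3, -5); (3, 8, -4); (-5, -4, 8)
w1 = Bv₀ = (8·2 + 3·3 + (-5)·(-2); 3·2 + 8·3 + (-4)·(-2); (-5)·2 + (-4)·3 + 8·(-2)) = (35, 38, -38)
w2 = Bw1 = (8·35 + 3·38 + (-5)·(-38); 3·35 + 8·38 + (-4)·(-38); (-5)·35 + (-4)·38 + 8·(-38)) = (584, 561, -631)
Requested component of w2: 584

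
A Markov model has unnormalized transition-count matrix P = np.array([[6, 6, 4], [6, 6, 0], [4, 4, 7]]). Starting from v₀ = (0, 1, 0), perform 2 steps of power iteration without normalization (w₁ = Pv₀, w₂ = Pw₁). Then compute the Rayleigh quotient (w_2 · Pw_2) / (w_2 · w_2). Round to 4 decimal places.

14.4046

w1 = Pv₀ = (6, 6, 4)
w2 = Pw1 = (88, 72, 76)
Pw2 = (1264, 960, 1172)
w2·Pw2 = 88·1264 + 72·960 + 76·1172 = 269424; w2·w2 = 88·88 + 72·72 + 76·76 = 18704
λ ≈ 269424/18704 = 14.4046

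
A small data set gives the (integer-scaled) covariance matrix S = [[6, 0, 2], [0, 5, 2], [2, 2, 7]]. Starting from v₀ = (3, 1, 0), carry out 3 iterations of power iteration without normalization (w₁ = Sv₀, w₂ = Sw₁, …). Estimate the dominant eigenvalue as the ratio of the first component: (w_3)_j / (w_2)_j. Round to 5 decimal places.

7.64516

w1 = Sv₀ = (6·3 + 0·1 + 2·0; 0·3 + 5·1 + 2·0; 2·3 + 2·1 + 7·0) = (18, 5, 8)
w2 = Sw1 = (6·18 + 0·5 + 2·8; 0·18 + 5·5 + 2·8; 2·18 + 2·5 + 7·8) = (124, 41, 102)
w3 = Sw2 = (948, 409, 1044)
Ratio at component: 948 / 124 = 7.64516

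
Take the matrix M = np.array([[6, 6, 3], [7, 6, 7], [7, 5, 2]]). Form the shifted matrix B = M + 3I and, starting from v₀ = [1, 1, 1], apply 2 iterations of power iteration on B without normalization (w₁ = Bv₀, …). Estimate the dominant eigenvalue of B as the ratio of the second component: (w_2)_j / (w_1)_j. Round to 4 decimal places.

μ ≈ 19.6522

B = M + 3I has rows (9, 6, 3); (7, 9, 7); (7, 5, 5)
w1 = Bv₀ = (9·1 + 6·1 + 3·1; 7·1 + 9·1 + 7·1; 7·1 + 5·1 + 5·1) = (18, 23, 17)
w2 = Bw1 = (9·18 + 6·23 + 3·17; 7·18 + 9·23 + 7·17; 7·18 + 5·23 + 5·17) = (351, 452, 326)
Ratio: 452/23 = 19.6522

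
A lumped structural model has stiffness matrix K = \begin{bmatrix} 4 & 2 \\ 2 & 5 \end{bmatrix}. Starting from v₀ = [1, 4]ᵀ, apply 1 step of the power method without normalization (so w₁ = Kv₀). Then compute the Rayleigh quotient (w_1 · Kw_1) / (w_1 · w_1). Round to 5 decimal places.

w1 = Kv₀ = (4·1 + 2·4; 2·1 + 5·4) = (12, 22)
Kw1 = (92, 134)
w1·Kw1 = 12·92 + 22·134 = 4052; w1·w1 = 12·12 + 22·22 = 628
λ ≈ 4052/628 = 6.45223

λ ≈ 6.45223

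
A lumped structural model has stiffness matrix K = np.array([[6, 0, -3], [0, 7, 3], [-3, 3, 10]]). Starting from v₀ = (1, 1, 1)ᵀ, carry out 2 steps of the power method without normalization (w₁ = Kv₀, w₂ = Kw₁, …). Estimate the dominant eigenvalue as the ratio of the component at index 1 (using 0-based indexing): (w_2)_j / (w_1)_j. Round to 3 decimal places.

λ ≈ 10.000

w1 = Kv₀ = (3, 10, 10)
w2 = Kw1 = (-12, 100, 121)
Ratio at component: 100 / 10 = 10.000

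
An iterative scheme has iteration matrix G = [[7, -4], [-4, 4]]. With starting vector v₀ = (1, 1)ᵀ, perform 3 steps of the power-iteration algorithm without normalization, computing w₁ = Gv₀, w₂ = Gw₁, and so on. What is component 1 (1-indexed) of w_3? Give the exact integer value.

195

w1 = Gv₀ = (3, 0)
w2 = Gw1 = (21, -12)
w3 = Gw2 = (195, -132)
The requested component of w3 is 195.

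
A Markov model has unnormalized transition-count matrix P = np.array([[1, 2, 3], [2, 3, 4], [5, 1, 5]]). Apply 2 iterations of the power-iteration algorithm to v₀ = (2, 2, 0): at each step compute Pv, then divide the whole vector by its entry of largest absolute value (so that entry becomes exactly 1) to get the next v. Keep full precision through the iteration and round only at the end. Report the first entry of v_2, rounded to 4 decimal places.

Pv0 = (6.00000, 10.00000, 12.00000); divide by 12.00000 → v1 = (0.50000, 0.83333, 1.00000)
Pv1 = (5.16667, 7.50000, 8.33333); divide by 8.33333 → v2 = (0.62000, 0.90000, 1.00000)
Requested entry of v2: 62/100 = 0.6200

0.6200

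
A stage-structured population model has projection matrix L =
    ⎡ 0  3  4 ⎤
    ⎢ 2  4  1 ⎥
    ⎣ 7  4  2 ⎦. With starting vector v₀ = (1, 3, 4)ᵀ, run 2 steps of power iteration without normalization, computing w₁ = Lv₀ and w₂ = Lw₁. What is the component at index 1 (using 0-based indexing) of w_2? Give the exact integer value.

w1 = Lv₀ = (25, 18, 27)
w2 = Lw1 = (162, 149, 301)
The requested component of w2 is 149.

149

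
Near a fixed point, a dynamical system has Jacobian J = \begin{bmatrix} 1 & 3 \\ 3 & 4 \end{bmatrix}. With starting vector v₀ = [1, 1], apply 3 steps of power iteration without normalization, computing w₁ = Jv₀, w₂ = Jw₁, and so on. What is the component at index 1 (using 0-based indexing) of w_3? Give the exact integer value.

235

w1 = Jv₀ = (4, 7)
w2 = Jw1 = (25, 40)
w3 = Jw2 = (145, 235)
The requested component of w3 is 235.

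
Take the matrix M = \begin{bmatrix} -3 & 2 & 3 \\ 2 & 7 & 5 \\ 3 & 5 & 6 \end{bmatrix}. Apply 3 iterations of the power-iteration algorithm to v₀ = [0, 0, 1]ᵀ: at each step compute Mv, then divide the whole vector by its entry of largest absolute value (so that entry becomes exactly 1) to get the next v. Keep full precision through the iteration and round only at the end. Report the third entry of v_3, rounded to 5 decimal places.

Mv0 = (3.000000, 5.000000, 6.000000); divide by 6.000000 → v1 = (0.500000, 0.833333, 1.000000)
Mv1 = (3.166667, 11.833333, 11.666667); divide by 11.833333 → v2 = (0.267606, 1.000000, 0.985915)
Mv2 = (4.154930, 12.464789, 11.718310); divide by 12.464789 → v3 = (0.333333, 1.000000, 0.940113)
Requested entry of v3: 832/885 = 0.94011

0.94011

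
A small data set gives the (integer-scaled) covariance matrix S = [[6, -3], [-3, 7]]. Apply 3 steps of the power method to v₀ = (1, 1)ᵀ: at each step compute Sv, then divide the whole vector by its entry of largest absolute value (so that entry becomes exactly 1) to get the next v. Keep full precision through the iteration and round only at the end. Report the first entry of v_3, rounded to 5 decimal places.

-0.18261

Sv0 = (3.000000, 4.000000); divide by 4.000000 → v1 = (0.750000, 1.000000)
Sv1 = (1.500000, 4.750000); divide by 4.750000 → v2 = (0.315789, 1.000000)
Sv2 = (-1.105263, 6.052632); divide by 6.052632 → v3 = (-0.182609, 1.000000)
Requested entry of v3: -21/115 = -0.18261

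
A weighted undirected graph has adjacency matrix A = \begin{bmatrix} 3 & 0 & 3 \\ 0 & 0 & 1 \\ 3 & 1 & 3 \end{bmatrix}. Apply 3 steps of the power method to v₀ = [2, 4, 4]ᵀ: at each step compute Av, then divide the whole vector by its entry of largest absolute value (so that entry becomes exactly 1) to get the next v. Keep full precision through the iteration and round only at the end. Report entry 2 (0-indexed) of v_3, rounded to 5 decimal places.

1.00000

Av0 = (18.000000, 4.000000, 22.000000); divide by 22.000000 → v1 = (0.818182, 0.181818, 1.000000)
Av1 = (5.454545, 1.000000, 5.636364); divide by 5.636364 → v2 = (0.967742, 0.177419, 1.000000)
Av2 = (5.903226, 1.000000, 6.080645); divide by 6.080645 → v3 = (0.970822, 0.164456, 1.000000)
Requested entry of v3: 754/754 = 1.00000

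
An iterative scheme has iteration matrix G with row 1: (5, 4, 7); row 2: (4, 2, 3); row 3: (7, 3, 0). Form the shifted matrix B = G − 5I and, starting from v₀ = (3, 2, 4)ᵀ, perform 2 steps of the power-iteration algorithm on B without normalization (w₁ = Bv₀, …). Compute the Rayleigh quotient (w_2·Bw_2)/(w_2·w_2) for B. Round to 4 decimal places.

B = G − 5I has rows (0, 4, 7); (4, -3, 3); (7, 3, -5)
w1 = Bv₀ = (36, 18, 7)
w2 = Bw1 = (121, 111, 271)
Bw2 = (2341, 964, -175)
w2·Bw2 = 342840; w2·w2 = 100403; μ ≈ 342840/100403 = 3.4146

3.4146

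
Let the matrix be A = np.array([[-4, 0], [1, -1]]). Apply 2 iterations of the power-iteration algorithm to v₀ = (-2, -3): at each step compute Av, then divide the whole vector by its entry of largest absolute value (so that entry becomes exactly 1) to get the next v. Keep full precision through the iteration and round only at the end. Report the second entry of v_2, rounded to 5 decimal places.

Av0 = (8.000000, 1.000000); divide by 8.000000 → v1 = (1.000000, 0.125000)
Av1 = (-4.000000, 0.875000); divide by -4.000000 → v2 = (1.000000, -0.218750)
Requested entry of v2: 7/-32 = -0.21875

-0.21875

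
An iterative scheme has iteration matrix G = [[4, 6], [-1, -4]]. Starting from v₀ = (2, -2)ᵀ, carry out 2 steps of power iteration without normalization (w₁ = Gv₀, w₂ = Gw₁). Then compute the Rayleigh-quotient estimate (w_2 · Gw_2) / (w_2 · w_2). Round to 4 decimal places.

-2.5000

w1 = Gv₀ = (4·2 + 6·(-2); (-1)·2 + (-4)·(-2)) = (-4, 6)
w2 = Gw1 = (4·(-4) + 6·6; (-1)·(-4) + (-4)·6) = (20, -20)
Gw2 = (-40, 60)
w2·Gw2 = 20·(-40) + (-20)·60 = -2000; w2·w2 = 20·20 + (-20)·(-20) = 800
λ ≈ -2000/800 = -2.5000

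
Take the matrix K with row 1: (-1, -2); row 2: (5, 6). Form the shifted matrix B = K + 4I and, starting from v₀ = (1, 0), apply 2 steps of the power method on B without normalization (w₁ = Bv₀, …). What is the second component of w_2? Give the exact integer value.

B = K + 4I has rows (3, -2); (5, 10)
w1 = Bv₀ = (3, 5)
w2 = Bw1 = (-1, 65)
Requested component of w2: 65

65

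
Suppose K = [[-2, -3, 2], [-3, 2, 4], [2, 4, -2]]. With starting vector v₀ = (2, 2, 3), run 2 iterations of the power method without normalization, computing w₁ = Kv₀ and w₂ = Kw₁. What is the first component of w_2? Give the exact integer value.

w1 = Kv₀ = ((-2)·2 + (-3)·2 + 2·3; (-3)·2 + 2·2 + 4·3; 2·2 + 4·2 + (-2)·3) = (-4, 10, 6)
w2 = Kw1 = ((-2)·(-4) + (-3)·10 + 2·6; (-3)·(-4) + 2·10 + 4·6; 2·(-4) + 4·10 + (-2)·6) = (-10, 56, 20)
The requested component of w2 is -10.

-10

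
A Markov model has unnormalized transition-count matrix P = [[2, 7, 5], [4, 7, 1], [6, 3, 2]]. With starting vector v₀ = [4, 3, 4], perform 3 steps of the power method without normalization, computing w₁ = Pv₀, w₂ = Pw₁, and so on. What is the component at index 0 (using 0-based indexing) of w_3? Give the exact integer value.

7343

w1 = Pv₀ = (2·4 + 7·3 + 5·4; 4·4 + 7·3 + 1·4; 6·4 + 3·3 + 2·4) = (49, 41, 41)
w2 = Pw1 = (2·49 + 7·41 + 5·41; 4·49 + 7·41 + 1·41; 6·49 + 3·41 + 2·41) = (590, 524, 499)
w3 = Pw2 = (7343, 6527, 6110)
The requested component of w3 is 7343.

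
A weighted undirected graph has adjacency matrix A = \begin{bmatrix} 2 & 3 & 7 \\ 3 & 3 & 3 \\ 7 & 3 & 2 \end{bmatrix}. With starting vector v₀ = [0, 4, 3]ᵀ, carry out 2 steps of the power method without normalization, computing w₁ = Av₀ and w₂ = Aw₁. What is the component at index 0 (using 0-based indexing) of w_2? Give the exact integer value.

255

w1 = Av₀ = (2·0 + 3·4 + 7·3; 3·0 + 3·4 + 3·3; 7·0 + 3·4 + 2·3) = (33, 21, 18)
w2 = Aw1 = (2·33 + 3·21 + 7·18; 3·33 + 3·21 + 3·18; 7·33 + 3·21 + 2·18) = (255, 216, 330)
The requested component of w2 is 255.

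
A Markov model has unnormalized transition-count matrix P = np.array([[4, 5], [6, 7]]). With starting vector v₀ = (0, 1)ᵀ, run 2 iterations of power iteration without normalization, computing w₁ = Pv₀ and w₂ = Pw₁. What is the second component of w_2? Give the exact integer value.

79

w1 = Pv₀ = (4·0 + 5·1; 6·0 + 7·1) = (5, 7)
w2 = Pw1 = (4·5 + 5·7; 6·5 + 7·7) = (55, 79)
The requested component of w2 is 79.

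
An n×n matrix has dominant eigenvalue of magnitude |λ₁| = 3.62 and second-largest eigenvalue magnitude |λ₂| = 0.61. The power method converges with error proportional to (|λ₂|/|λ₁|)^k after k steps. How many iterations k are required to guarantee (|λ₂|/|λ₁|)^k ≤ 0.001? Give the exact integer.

|λ₂/λ₁| = 0.61/3.62 = 0.16851
Need k ≥ ln(0.001) / ln(0.16851) = -6.9078 / -1.7808 ≈ 3.879
Smallest integer k satisfying the bound: 4

4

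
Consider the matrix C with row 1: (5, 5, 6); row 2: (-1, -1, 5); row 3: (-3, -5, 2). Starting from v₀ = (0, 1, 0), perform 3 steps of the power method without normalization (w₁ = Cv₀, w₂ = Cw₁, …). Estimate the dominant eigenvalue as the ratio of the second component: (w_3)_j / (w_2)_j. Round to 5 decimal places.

λ ≈ 2.10345

w1 = Cv₀ = (5, -1, -5)
w2 = Cw1 = (-10, -29, -20)
w3 = Cw2 = (-315, -61, 135)
Ratio at component: -61 / -29 = 2.10345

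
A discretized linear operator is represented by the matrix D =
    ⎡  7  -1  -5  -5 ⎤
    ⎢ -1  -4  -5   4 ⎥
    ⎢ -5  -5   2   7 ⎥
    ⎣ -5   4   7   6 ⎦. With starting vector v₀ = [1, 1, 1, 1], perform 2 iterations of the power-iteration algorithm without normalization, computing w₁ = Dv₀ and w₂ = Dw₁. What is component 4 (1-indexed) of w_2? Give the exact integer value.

61

w1 = Dv₀ = (7·1 + (-1)·1 + (-5)·1 + (-5)·1; (-1)·1 + (-4)·1 + (-5)·1 + 4·1; (-5)·1 + (-5)·1 + 2·1 + 7·1; (-5)·1 + 4·1 + 7·1 + 6·1) = (-4, -6, -1, 12)
w2 = Dw1 = (7·(-4) + (-1)·(-6) + (-5)·(-1) + (-5)·12; (-1)·(-4) + (-4)·(-6) + (-5)·(-1) + 4·12; (-5)·(-4) + (-5)·(-6) + 2·(-1) + 7·12; (-5)·(-4) + 4·(-6) + 7·(-1) + 6·12) = (-77, 81, 132, 61)
The requested component of w2 is 61.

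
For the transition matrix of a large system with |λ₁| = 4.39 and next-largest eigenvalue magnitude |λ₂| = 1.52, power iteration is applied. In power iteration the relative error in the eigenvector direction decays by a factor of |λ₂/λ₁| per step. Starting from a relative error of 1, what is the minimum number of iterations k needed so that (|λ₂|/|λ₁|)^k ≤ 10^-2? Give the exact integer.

|λ₂/λ₁| = 1.52/4.39 = 0.34624
Need k ≥ ln(10^-2) / ln(0.34624) = -4.6052 / -1.0606 ≈ 4.342
Smallest integer k satisfying the bound: 5

5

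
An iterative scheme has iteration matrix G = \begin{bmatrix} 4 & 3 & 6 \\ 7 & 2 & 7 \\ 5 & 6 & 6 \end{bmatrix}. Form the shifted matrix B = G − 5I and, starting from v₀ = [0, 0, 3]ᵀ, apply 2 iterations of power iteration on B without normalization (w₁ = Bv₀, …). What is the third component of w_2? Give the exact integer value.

B = G − 5I has rows (-1, 3, 6); (7, -3, 7); (5, 6, 1)
w1 = Bv₀ = ((-1)·0 + 3·0 + 6·3; 7·0 + (-3)·0 + 7·3; 5·0 + 6·0 + 1·3) = (18, 21, 3)
w2 = Bw1 = ((-1)·18 + 3·21 + 6·3; 7·18 + (-3)·21 + 7·3; 5·18 + 6·21 + 1·3) = (63, 84, 219)
Requested component of w2: 219

219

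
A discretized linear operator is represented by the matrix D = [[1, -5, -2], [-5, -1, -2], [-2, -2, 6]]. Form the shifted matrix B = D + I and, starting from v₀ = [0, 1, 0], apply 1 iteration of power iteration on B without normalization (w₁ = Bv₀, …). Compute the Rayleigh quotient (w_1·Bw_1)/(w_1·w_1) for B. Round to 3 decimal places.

μ ≈ 1.310

B = D + I has rows (2, -5, -2); (-5, 0, -2); (-2, -2, 7)
w1 = Bv₀ = (-5, 0, -2)
Bw1 = (-6, 29, -4)
w1·Bw1 = 38; w1·w1 = 29; μ ≈ 38/29 = 1.310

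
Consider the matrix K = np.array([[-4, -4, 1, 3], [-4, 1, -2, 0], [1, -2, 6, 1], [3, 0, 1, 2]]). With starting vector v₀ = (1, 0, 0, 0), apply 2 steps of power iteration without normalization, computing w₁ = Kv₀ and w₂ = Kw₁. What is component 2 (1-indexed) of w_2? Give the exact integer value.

w1 = Kv₀ = ((-4)·1 + (-4)·0 + 1·0 + 3·0; (-4)·1 + 1·0 + (-2)·0 + 0·0; 1·1 + (-2)·0 + 6·0 + 1·0; 3·1 + 0·0 + 1·0 + 2·0) = (-4, -4, 1, 3)
w2 = Kw1 = ((-4)·(-4) + (-4)·(-4) + 1·1 + 3·3; (-4)·(-4) + 1·(-4) + (-2)·1 + 0·3; 1·(-4) + (-2)·(-4) + 6·1 + 1·3; 3·(-4) + 0·(-4) + 1·1 + 2·3) = (42, 10, 13, -5)
The requested component of w2 is 10.

10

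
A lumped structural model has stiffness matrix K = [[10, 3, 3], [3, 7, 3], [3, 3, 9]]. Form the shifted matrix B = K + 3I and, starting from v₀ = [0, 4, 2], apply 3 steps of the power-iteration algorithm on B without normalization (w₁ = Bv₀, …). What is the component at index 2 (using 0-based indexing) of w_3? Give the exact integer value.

10794

B = K + 3I has rows (13, 3, 3); (3, 10, 3); (3, 3, 12)
w1 = Bv₀ = (18, 46, 36)
w2 = Bw1 = (480, 622, 624)
w3 = Bw2 = (9978, 9532, 10794)
Requested component of w3: 10794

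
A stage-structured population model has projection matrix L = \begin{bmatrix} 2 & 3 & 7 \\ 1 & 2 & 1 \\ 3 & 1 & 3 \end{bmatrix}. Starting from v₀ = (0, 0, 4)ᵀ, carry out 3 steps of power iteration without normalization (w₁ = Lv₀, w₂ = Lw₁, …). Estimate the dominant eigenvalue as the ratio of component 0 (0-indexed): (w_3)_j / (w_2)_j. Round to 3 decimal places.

λ ≈ 8.658

w1 = Lv₀ = (2·0 + 3·0 + 7·4; 1·0 + 2·0 + 1·4; 3·0 + 1·0 + 3·4) = (28, 4, 12)
w2 = Lw1 = (2·28 + 3·4 + 7·12; 1·28 + 2·4 + 1·12; 3·28 + 1·4 + 3·12) = (152, 48, 124)
w3 = Lw2 = (1316, 372, 876)
Ratio at component: 1316 / 152 = 8.658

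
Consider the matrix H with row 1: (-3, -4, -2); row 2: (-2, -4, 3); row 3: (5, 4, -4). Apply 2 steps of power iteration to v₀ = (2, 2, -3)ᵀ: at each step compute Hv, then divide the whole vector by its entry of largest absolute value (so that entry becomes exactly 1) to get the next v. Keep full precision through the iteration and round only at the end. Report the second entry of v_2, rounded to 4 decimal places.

-0.7787

Hv0 = (-8.00000, -21.00000, 30.00000); divide by 30.00000 → v1 = (-0.26667, -0.70000, 1.00000)
Hv1 = (1.60000, 6.33333, -8.13333); divide by -8.13333 → v2 = (-0.19672, -0.77869, 1.00000)
Requested entry of v2: 190/-244 = -0.7787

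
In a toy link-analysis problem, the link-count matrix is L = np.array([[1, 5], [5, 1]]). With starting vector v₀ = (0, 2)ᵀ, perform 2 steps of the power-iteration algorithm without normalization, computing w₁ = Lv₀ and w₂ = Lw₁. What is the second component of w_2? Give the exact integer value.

w1 = Lv₀ = (10, 2)
w2 = Lw1 = (20, 52)
The requested component of w2 is 52.

52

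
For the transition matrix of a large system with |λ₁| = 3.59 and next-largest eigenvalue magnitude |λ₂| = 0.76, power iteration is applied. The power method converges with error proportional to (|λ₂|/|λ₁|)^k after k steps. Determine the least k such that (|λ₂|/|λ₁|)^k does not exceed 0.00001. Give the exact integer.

|λ₂/λ₁| = 0.76/3.59 = 0.21170
Need k ≥ ln(0.00001) / ln(0.21170) = -11.5129 / -1.5526 ≈ 7.415
Smallest integer k satisfying the bound: 8

8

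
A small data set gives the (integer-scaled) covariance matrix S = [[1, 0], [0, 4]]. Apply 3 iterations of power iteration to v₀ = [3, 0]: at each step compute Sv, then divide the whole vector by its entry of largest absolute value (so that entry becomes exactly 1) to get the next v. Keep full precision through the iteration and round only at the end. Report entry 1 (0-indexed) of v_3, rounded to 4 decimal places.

0.0000

Sv0 = (3.00000, 0.00000); divide by 3.00000 → v1 = (1.00000, 0.00000)
Sv1 = (1.00000, 0.00000); divide by 1.00000 → v2 = (1.00000, 0.00000)
Sv2 = (1.00000, 0.00000); divide by 1.00000 → v3 = (1.00000, 0.00000)
Requested entry of v3: 0/3 = 0.0000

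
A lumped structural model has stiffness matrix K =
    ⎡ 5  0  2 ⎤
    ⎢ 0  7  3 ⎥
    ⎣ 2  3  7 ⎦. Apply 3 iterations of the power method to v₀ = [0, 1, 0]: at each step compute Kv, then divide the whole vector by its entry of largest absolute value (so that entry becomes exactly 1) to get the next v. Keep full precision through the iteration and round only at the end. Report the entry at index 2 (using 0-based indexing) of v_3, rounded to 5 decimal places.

Kv0 = (0.000000, 7.000000, 3.000000); divide by 7.000000 → v1 = (0.000000, 1.000000, 0.428571)
Kv1 = (0.857143, 8.285714, 6.000000); divide by 8.285714 → v2 = (0.103448, 1.000000, 0.724138)
Kv2 = (1.965517, 9.172414, 8.275862); divide by 9.172414 → v3 = (0.214286, 1.000000, 0.902256)
Requested entry of v3: 480/532 = 0.90226

0.90226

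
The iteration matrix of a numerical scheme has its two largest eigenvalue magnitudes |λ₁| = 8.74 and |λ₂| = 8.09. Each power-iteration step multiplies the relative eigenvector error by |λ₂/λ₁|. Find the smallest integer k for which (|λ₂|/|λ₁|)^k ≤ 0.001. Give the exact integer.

90

|λ₂/λ₁| = 8.09/8.74 = 0.92563
Need k ≥ ln(0.001) / ln(0.92563) = -6.9078 / -0.0773 ≈ 89.384
Smallest integer k satisfying the bound: 90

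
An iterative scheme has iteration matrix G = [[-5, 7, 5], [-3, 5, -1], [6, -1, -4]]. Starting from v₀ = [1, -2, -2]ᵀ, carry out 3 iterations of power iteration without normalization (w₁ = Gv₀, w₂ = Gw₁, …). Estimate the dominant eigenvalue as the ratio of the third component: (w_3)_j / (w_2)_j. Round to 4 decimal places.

λ ≈ -7.8414

w1 = Gv₀ = (-29, -11, 16)
w2 = Gw1 = (148, 16, -227)
w3 = Gw2 = (-1763, -137, 1780)
Ratio at component: 1780 / -227 = -7.8414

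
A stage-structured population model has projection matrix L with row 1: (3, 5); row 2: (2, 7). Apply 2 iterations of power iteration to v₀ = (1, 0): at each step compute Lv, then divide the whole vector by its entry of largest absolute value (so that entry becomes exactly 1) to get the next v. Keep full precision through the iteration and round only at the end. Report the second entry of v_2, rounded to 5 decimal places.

Lv0 = (3.000000, 2.000000); divide by 3.000000 → v1 = (1.000000, 0.666667)
Lv1 = (6.333333, 6.666667); divide by 6.666667 → v2 = (0.950000, 1.000000)
Requested entry of v2: 20/20 = 1.00000

1.00000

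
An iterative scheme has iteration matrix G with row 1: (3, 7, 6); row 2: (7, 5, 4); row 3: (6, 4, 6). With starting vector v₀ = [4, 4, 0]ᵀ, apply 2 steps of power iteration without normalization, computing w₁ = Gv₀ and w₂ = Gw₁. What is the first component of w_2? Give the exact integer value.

w1 = Gv₀ = (3·4 + 7·4 + 6·0; 7·4 + 5·4 + 4·0; 6·4 + 4·4 + 6·0) = (40, 48, 40)
w2 = Gw1 = (3·40 + 7·48 + 6·40; 7·40 + 5·48 + 4·40; 6·40 + 4·48 + 6·40) = (696, 680, 672)
The requested component of w2 is 696.

696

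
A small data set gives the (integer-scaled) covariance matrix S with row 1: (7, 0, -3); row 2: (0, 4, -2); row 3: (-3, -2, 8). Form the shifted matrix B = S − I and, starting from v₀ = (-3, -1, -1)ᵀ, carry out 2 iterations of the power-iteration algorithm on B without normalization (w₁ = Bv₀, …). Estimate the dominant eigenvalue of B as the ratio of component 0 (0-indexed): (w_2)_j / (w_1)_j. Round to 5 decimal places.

μ ≈ 6.80000

B = S − I has rows (6, 0, -3); (0, 3, -2); (-3, -2, 7)
w1 = Bv₀ = (6·(-3) + 0·(-1) + (-3)·(-1); 0·(-3) + 3·(-1) + (-2)·(-1); (-3)·(-3) + (-2)·(-1) + 7·(-1)) = (-15, -1, 4)
w2 = Bw1 = (6·(-15) + 0·(-1) + (-3)·4; 0·(-15) + 3·(-1) + (-2)·4; (-3)·(-15) + (-2)·(-1) + 7·4) = (-102, -11, 75)
Ratio: -102/-15 = 6.80000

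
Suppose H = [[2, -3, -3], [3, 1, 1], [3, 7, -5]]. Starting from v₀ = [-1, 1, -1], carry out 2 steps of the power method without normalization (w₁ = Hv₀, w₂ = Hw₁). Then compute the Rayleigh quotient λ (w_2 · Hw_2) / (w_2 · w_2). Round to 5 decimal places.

w1 = Hv₀ = (-2, -3, 9)
w2 = Hw1 = (-22, 0, -72)
Hw2 = (172, -138, 294)
w2·Hw2 = (-22)·172 + 0·(-138) + (-72)·294 = -24952; w2·w2 = (-22)·(-22) + 0·0 + (-72)·(-72) = 5668
λ ≈ -24952/5668 = -4.40226

λ ≈ -4.40226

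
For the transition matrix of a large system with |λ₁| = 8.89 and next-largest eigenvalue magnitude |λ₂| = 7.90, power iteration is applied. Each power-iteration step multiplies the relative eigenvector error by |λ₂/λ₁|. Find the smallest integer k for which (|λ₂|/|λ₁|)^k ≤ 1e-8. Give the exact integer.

|λ₂/λ₁| = 7.90/8.89 = 0.88864
Need k ≥ ln(1e-8) / ln(0.88864) = -18.4207 / -0.1181 ≈ 156.022
Smallest integer k satisfying the bound: 157

157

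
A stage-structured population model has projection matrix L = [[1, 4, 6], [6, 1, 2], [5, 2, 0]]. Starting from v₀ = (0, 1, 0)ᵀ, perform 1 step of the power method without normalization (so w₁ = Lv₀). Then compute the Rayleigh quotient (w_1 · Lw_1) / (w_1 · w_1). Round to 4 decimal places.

λ ≈ 7.2857

w1 = Lv₀ = (4, 1, 2)
Lw1 = (20, 29, 22)
w1·Lw1 = 4·20 + 1·29 + 2·22 = 153; w1·w1 = 4·4 + 1·1 + 2·2 = 21
λ ≈ 153/21 = 7.2857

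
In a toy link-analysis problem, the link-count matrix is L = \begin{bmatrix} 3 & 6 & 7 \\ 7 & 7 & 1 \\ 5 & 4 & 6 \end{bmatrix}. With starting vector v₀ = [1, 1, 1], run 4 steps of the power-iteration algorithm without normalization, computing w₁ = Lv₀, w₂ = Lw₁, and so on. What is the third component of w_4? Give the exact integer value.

w1 = Lv₀ = (3·1 + 6·1 + 7·1; 7·1 + 7·1 + 1·1; 5·1 + 4·1 + 6·1) = (16, 15, 15)
w2 = Lw1 = (3·16 + 6·15 + 7·15; 7·16 + 7·15 + 1·15; 5·16 + 4·15 + 6·15) = (243, 232, 230)
w3 = Lw2 = (3731, 3555, 3523)
w4 = Lw3 = (57184, 54525, 54013)
The requested component of w4 is 54013.

54013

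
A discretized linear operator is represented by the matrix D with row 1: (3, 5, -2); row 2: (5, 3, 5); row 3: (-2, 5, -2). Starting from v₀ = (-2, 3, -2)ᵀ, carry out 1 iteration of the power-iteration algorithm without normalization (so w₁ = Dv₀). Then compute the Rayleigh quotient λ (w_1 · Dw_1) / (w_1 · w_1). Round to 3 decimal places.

-6.525

w1 = Dv₀ = (3·(-2) + 5·3 + (-2)·(-2); 5·(-2) + 3·3 + 5·(-2); (-2)·(-2) + 5·3 + (-2)·(-2)) = (13, -11, 23)
Dw1 = (-62, 147, -127)
w1·Dw1 = 13·(-62) + (-11)·147 + 23·(-127) = -5344; w1·w1 = 13·13 + (-11)·(-11) + 23·23 = 819
λ ≈ -5344/819 = -6.525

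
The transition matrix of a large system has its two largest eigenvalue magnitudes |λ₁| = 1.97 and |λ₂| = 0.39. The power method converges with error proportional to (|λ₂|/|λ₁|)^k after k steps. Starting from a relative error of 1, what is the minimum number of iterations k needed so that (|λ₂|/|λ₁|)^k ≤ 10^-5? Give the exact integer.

8

|λ₂/λ₁| = 0.39/1.97 = 0.19797
Need k ≥ ln(10^-5) / ln(0.19797) = -11.5129 / -1.6196 ≈ 7.108
Smallest integer k satisfying the bound: 8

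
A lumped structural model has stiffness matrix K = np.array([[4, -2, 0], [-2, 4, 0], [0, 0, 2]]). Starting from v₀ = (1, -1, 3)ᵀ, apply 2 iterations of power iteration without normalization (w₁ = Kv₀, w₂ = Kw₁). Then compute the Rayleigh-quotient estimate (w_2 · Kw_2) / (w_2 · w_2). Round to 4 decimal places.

w1 = Kv₀ = (4·1 + (-2)·(-1) + 0·3; (-2)·1 + 4·(-1) + 0·3; 0·1 + 0·(-1) + 2·3) = (6, -6, 6)
w2 = Kw1 = (4·6 + (-2)·(-6) + 0·6; (-2)·6 + 4·(-6) + 0·6; 0·6 + 0·(-6) + 2·6) = (36, -36, 12)
Kw2 = (216, -216, 24)
w2·Kw2 = 36·216 + (-36)·(-216) + 12·24 = 15840; w2·w2 = 36·36 + (-36)·(-36) + 12·12 = 2736
λ ≈ 15840/2736 = 5.7895

5.7895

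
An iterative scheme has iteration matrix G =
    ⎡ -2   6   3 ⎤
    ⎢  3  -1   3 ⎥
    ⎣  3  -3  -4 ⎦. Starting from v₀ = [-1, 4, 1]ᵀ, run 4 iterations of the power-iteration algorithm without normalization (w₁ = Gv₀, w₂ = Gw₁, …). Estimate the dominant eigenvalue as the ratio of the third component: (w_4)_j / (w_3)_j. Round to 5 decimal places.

w1 = Gv₀ = ((-2)·(-1) + 6·4 + 3·1; 3·(-1) + (-1)·4 + 3·1; 3·(-1) + (-3)·4 + (-4)·1) = (29, -4, -19)
w2 = Gw1 = ((-2)·29 + 6·(-4) + 3·(-19); 3·29 + (-1)·(-4) + 3·(-19); 3·29 + (-3)·(-4) + (-4)·(-19)) = (-139, 34, 175)
w3 = Gw2 = (1007, 74, -1219)
w4 = Gw3 = (-5227, -710, 7675)
Ratio at component: 7675 / -1219 = -6.29614

-6.29614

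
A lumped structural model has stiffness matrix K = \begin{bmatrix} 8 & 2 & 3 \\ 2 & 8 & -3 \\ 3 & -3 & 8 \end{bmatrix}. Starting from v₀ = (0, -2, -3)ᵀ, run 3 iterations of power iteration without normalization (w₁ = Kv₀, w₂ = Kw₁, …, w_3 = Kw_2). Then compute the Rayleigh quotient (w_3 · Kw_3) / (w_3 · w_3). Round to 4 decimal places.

w1 = Kv₀ = (8·0 + 2·(-2) + 3·(-3); 2·0 + 8·(-2) + (-3)·(-3); 3·0 + (-3)·(-2) + 8·(-3)) = (-13, -7, -18)
w2 = Kw1 = (8·(-13) + 2·(-7) + 3·(-18); 2·(-13) + 8·(-7) + (-3)·(-18); 3·(-13) + (-3)·(-7) + 8·(-18)) = (-172, -28, -162)
w3 = Kw2 = (-1918, -82, -1728)
Kw3 = (-20692, 692, -19332)
w3·Kw3 = (-1918)·(-20692) + (-82)·692 + (-1728)·(-19332) = 73036208; w3·w3 = (-1918)·(-1918) + (-82)·(-82) + (-1728)·(-1728) = 6671432
λ ≈ 73036208/6671432 = 10.9476

10.9476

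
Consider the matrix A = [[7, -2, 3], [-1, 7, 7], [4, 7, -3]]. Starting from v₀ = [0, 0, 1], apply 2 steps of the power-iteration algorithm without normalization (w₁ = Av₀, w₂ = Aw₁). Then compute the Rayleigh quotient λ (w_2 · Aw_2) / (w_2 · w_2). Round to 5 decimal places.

w1 = Av₀ = (7·0 + (-2)·0 + 3·1; (-1)·0 + 7·0 + 7·1; 4·0 + 7·0 + (-3)·1) = (3, 7, -3)
w2 = Aw1 = (7·3 + (-2)·7 + 3·(-3); (-1)·3 + 7·7 + 7·(-3); 4·3 + 7·7 + (-3)·(-3)) = (-2, 25, 70)
Aw2 = (146, 667, -43)
w2·Aw2 = (-2)·146 + 25·667 + 70·(-43) = 13373; w2·w2 = (-2)·(-2) + 25·25 + 70·70 = 5529
λ ≈ 13373/5529 = 2.41870

2.41870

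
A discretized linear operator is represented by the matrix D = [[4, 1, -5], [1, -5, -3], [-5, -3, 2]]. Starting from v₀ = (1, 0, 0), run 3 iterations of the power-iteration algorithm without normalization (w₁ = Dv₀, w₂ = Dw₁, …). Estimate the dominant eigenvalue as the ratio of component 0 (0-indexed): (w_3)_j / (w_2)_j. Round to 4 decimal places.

w1 = Dv₀ = (4, 1, -5)
w2 = Dw1 = (42, 14, -33)
w3 = Dw2 = (347, 71, -318)
Ratio at component: 347 / 42 = 8.2619

8.2619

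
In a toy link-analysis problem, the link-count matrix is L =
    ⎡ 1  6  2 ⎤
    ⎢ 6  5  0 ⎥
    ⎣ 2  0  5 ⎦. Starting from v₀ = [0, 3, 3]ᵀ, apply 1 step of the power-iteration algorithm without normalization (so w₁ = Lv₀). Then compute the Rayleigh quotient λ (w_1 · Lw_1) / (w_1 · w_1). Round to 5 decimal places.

w1 = Lv₀ = (1·0 + 6·3 + 2·3; 6·0 + 5·3 + 0·3; 2·0 + 0·3 + 5·3) = (24, 15, 15)
Lw1 = (144, 219, 123)
w1·Lw1 = 24·144 + 15·219 + 15·123 = 8586; w1·w1 = 24·24 + 15·15 + 15·15 = 1026
λ ≈ 8586/1026 = 8.36842

8.36842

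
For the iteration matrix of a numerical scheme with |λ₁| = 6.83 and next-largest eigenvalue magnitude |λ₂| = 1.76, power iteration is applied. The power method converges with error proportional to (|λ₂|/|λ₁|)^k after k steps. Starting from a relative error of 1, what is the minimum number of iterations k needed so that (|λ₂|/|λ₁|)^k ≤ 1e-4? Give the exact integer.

7

|λ₂/λ₁| = 1.76/6.83 = 0.25769
Need k ≥ ln(1e-4) / ln(0.25769) = -9.2103 / -1.3560 ≈ 6.792
Smallest integer k satisfying the bound: 7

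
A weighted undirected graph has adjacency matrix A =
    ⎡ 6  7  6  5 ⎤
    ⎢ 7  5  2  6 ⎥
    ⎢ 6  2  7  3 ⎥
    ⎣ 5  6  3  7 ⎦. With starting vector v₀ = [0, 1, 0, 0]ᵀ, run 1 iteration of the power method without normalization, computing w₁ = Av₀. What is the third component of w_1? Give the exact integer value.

2

w1 = Av₀ = (7, 5, 2, 6)
The requested component of w1 is 2.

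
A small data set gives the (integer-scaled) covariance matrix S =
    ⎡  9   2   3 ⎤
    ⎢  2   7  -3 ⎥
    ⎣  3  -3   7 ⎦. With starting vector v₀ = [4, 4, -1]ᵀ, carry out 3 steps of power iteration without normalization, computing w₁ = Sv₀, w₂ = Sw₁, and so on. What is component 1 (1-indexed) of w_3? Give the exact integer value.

4457

w1 = Sv₀ = (9·4 + 2·4 + 3·(-1); 2·4 + 7·4 + (-3)·(-1); 3·4 + (-3)·4 + 7·(-1)) = (41, 39, -7)
w2 = Sw1 = (9·41 + 2·39 + 3·(-7); 2·41 + 7·39 + (-3)·(-7); 3·41 + (-3)·39 + 7·(-7)) = (426, 376, -43)
w3 = Sw2 = (4457, 3613, -151)
The requested component of w3 is 4457.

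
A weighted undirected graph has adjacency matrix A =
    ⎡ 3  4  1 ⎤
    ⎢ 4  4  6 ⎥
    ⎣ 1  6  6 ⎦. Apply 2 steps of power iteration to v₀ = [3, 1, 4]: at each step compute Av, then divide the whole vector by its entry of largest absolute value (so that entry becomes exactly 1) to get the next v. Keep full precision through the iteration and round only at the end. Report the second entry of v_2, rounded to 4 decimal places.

0.9363

Av0 = (17.00000, 40.00000, 33.00000); divide by 40.00000 → v1 = (0.42500, 1.00000, 0.82500)
Av1 = (6.10000, 10.65000, 11.37500); divide by 11.37500 → v2 = (0.53626, 0.93626, 1.00000)
Requested entry of v2: 426/455 = 0.9363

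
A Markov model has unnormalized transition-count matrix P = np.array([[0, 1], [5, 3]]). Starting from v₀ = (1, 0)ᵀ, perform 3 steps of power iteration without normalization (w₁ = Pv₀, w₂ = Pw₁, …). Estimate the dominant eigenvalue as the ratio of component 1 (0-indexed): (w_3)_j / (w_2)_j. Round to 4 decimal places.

4.6667

w1 = Pv₀ = (0·1 + 1·0; 5·1 + 3·0) = (0, 5)
w2 = Pw1 = (0·0 + 1·5; 5·0 + 3·5) = (5, 15)
w3 = Pw2 = (15, 70)
Ratio at component: 70 / 15 = 4.6667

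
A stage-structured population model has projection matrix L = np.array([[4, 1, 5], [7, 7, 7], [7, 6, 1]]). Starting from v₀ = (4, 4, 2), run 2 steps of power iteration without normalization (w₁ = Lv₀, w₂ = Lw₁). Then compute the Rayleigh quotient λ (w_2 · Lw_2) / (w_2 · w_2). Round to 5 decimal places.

w1 = Lv₀ = (30, 70, 54)
w2 = Lw1 = (460, 1078, 684)
Lw2 = (6338, 15554, 10372)
w2·Lw2 = 460·6338 + 1078·15554 + 684·10372 = 26777140; w2·w2 = 460·460 + 1078·1078 + 684·684 = 1841540
λ ≈ 26777140/1841540 = 14.54062

λ ≈ 14.54062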